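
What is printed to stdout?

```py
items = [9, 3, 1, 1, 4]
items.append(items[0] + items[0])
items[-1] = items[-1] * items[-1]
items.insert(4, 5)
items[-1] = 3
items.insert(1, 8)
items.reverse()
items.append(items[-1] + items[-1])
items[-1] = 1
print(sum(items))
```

append items[0]+items[0] = 9+9 = 18 → [9, 3, 1, 1, 4, 18]
items[-1] = items[-1]*items[-1] = 18*18 = 324 → [9, 3, 1, 1, 4, 324]
insert 5 at 4 → [9, 3, 1, 1, 5, 4, 324]
items[-1] = 3 → [9, 3, 1, 1, 5, 4, 3]
insert 8 at 1 → [9, 8, 3, 1, 1, 5, 4, 3]
reverse → [3, 4, 5, 1, 1, 3, 8, 9]
append items[-1]+items[-1] = 9+9 = 18 → [3, 4, 5, 1, 1, 3, 8, 9, 18]
items[-1] = 1 → [3, 4, 5, 1, 1, 3, 8, 9, 1]
sum = 35

35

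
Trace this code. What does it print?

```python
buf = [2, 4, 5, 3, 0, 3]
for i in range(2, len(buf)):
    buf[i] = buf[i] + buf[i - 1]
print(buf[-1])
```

15

i=2: buf[2] = 5+4 = 9 → [2, 4, 9, 3, 0, 3]
i=3: buf[3] = 3+9 = 12 → [2, 4, 9, 12, 0, 3]
i=4: buf[4] = 0+12 = 12 → [2, 4, 9, 12, 12, 3]
i=5: buf[5] = 3+12 = 15 → [2, 4, 9, 12, 12, 15]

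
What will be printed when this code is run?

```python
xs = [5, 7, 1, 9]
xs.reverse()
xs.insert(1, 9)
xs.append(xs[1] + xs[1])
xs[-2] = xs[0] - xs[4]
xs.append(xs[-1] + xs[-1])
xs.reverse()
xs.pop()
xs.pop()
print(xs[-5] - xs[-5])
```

reverse → [9, 1, 7, 5]
insert 9 at 1 → [9, 9, 1, 7, 5]
append xs[1]+xs[1] = 9+9 = 18 → [9, 9, 1, 7, 5, 18]
xs[-2] = xs[0]-xs[4] = 9-5 = 4 → [9, 9, 1, 7, 4, 18]
append xs[-1]+xs[-1] = 18+18 = 36 → [9, 9, 1, 7, 4, 18, 36]
reverse → [36, 18, 4, 7, 1, 9, 9]
pop() removes 9 → [36, 18, 4, 7, 1, 9]
pop() removes 9 → [36, 18, 4, 7, 1]
xs[-5]-xs[-5] = 36-36 = 0

0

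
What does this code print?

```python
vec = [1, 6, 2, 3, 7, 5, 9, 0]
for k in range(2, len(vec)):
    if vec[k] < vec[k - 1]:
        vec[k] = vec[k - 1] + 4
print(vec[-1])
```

k=2: 2<6, vec[2] = 6+4 = 10 → [1, 6, 10, 3, 7, 5, 9, 0]
k=3: 3<10, vec[3] = 10+4 = 14 → [1, 6, 10, 14, 7, 5, 9, 0]
k=4: 7<14, vec[4] = 14+4 = 18 → [1, 6, 10, 14, 18, 5, 9, 0]
k=5: 5<18, vec[5] = 18+4 = 22 → [1, 6, 10, 14, 18, 22, 9, 0]
k=6: 9<22, vec[6] = 22+4 = 26 → [1, 6, 10, 14, 18, 22, 26, 0]
k=7: 0<26, vec[7] = 26+4 = 30 → [1, 6, 10, 14, 18, 22, 26, 30]

30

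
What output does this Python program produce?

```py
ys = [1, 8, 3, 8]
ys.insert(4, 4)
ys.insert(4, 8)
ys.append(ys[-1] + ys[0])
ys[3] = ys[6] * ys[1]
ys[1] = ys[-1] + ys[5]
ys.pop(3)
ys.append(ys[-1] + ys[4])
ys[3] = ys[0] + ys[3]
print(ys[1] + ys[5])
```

insert 4 at 4 → [1, 8, 3, 8, 4]
insert 8 at 4 → [1, 8, 3, 8, 8, 4]
append ys[-1]+ys[0] = 4+1 = 5 → [1, 8, 3, 8, 8, 4, 5]
ys[3] = ys[6]*ys[1] = 5*8 = 40 → [1, 8, 3, 40, 8, 4, 5]
ys[1] = ys[-1]+ys[5] = 5+4 = 9 → [1, 9, 3, 40, 8, 4, 5]
pop(3) removes 40 → [1, 9, 3, 8, 4, 5]
append ys[-1]+ys[4] = 5+4 = 9 → [1, 9, 3, 8, 4, 5, 9]
ys[3] = ys[0]+ys[3] = 1+8 = 9 → [1, 9, 3, 9, 4, 5, 9]
ys[1]+ys[5] = 9+5 = 14

14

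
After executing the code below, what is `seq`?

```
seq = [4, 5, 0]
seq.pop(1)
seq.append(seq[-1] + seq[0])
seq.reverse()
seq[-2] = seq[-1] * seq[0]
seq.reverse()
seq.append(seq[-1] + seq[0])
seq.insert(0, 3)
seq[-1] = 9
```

pop(1) removes 5 → [4, 0]
append seq[-1]+seq[0] = 0+4 = 4 → [4, 0, 4]
reverse → [4, 0, 4]
seq[-2] = seq[-1]*seq[0] = 4*4 = 16 → [4, 16, 4]
reverse → [4, 16, 4]
append seq[-1]+seq[0] = 4+4 = 8 → [4, 16, 4, 8]
insert 3 at 0 → [3, 4, 16, 4, 8]
seq[-1] = 9 → [3, 4, 16, 4, 9]

[3, 4, 16, 4, 9]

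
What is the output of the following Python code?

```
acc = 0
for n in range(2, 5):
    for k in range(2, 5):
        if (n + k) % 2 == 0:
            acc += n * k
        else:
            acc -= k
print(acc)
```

33

n=2,k=2: even sum, acc = 0+4 = 4
n=2,k=3: odd sum, acc = 4-3 = 1
n=2,k=4: even sum, acc = 1+8 = 9
n=3,k=2: odd sum, acc = 9-2 = 7
n=3,k=3: even sum, acc = 7+9 = 16
n=3,k=4: odd sum, acc = 16-4 = 12
n=4,k=2: even sum, acc = 12+8 = 20
n=4,k=3: odd sum, acc = 20-3 = 17
n=4,k=4: even sum, acc = 17+16 = 33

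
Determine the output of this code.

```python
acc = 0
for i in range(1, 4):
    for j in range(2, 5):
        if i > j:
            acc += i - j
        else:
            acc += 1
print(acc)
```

i=1,j=2: not 1>2, acc = 0+1 = 1
i=1,j=3: not 1>3, acc = 1+1 = 2
i=1,j=4: not 1>4, acc = 2+1 = 3
i=2,j=2: not 2>2, acc = 3+1 = 4
i=2,j=3: not 2>3, acc = 4+1 = 5
i=2,j=4: not 2>4, acc = 5+1 = 6
i=3,j=2: 3>2, acc = 6+1 = 7
i=3,j=3: not 3>3, acc = 7+1 = 8
i=3,j=4: not 3>4, acc = 8+1 = 9

9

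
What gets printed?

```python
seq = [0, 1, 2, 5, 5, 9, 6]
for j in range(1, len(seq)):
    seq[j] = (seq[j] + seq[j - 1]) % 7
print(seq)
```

[0, 1, 3, 1, 6, 1, 0]

j=1: seq[1] = (1+0)%7 = 1 → [0, 1, 2, 5, 5, 9, 6]
j=2: seq[2] = (2+1)%7 = 3 → [0, 1, 3, 5, 5, 9, 6]
j=3: seq[3] = (5+3)%7 = 1 → [0, 1, 3, 1, 5, 9, 6]
j=4: seq[4] = (5+1)%7 = 6 → [0, 1, 3, 1, 6, 9, 6]
j=5: seq[5] = (9+6)%7 = 1 → [0, 1, 3, 1, 6, 1, 6]
j=6: seq[6] = (6+1)%7 = 0 → [0, 1, 3, 1, 6, 1, 0]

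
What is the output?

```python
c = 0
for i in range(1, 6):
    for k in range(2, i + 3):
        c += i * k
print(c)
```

280

i=1,k=2: c = 0+2 = 2
i=1,k=3: c = 2+3 = 5
i=2,k=2: c = 5+4 = 9
i=2,k=3: c = 9+6 = 15
i=2,k=4: c = 15+8 = 23
i=3,k=2: c = 23+6 = 29
i=3,k=3: c = 29+9 = 38
i=3,k=4: c = 38+12 = 50
i=3,k=5: c = 50+15 = 65
i=4,k=2: c = 65+8 = 73
i=4,k=3: c = 73+12 = 85
i=4,k=4: c = 85+16 = 101
i=4,k=5: c = 101+20 = 121
i=4,k=6: c = 121+24 = 145
i=5,k=2: c = 145+10 = 155
i=5,k=3: c = 155+15 = 170
i=5,k=4: c = 170+20 = 190
i=5,k=5: c = 190+25 = 215
i=5,k=6: c = 215+30 = 245
i=5,k=7: c = 245+35 = 280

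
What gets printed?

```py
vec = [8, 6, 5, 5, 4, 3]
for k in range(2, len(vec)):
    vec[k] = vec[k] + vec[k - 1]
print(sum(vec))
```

84

k=2: vec[2] = 5+6 = 11 → [8, 6, 11, 5, 4, 3]
k=3: vec[3] = 5+11 = 16 → [8, 6, 11, 16, 4, 3]
k=4: vec[4] = 4+16 = 20 → [8, 6, 11, 16, 20, 3]
k=5: vec[5] = 3+20 = 23 → [8, 6, 11, 16, 20, 23]
sum = 84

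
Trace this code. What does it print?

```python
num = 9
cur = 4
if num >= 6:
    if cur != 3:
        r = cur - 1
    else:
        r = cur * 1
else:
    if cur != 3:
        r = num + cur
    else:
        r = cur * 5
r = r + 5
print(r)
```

num=9, cur=4
num >= 6 is True; cur != 3 is True
→ r = cur - 1 = 3
r = 3+5 = 8

8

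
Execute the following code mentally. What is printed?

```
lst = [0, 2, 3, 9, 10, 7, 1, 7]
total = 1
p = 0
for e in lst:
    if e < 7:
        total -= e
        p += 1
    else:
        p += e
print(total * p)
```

e=0: <7, total = 1-0 = 1; p=1
e=2: <7, total = 1-2 = -1; p=2
e=3: <7, total = (-1)-3 = -4; p=3
e=9: not <7; p=12
e=10: not <7; p=22
e=7: not <7; p=29
e=1: <7, total = (-4)-1 = -5; p=30
e=7: not <7; p=37
total*p = (-5)*37 = -185

-185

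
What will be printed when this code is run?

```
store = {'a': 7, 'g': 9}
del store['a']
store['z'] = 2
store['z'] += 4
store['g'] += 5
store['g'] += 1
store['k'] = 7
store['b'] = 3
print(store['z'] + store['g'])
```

21

del 'a' → {'g': 9}
store['z'] = 2 → {'g': 9, 'z': 2}
store['z'] = 2+4 = 6 → {'g': 9, 'z': 6}
store['g'] = 9+5 = 14 → {'g': 14, 'z': 6}
store['g'] = 14+1 = 15 → {'g': 15, 'z': 6}
store['k'] = 7 → {'g': 15, 'z': 6, 'k': 7}
store['b'] = 3 → {'g': 15, 'z': 6, 'k': 7, 'b': 3}
store['z']+store['g'] = 6+15 = 21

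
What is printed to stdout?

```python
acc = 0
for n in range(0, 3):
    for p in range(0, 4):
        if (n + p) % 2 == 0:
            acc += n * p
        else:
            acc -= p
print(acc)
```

-2

n=0,p=0: even sum, acc = 0+0 = 0
n=0,p=1: odd sum, acc = 0-1 = -1
n=0,p=2: even sum, acc = (-1)+0 = -1
n=0,p=3: odd sum, acc = (-1)-3 = -4
n=1,p=0: odd sum, acc = (-4)-0 = -4
n=1,p=1: even sum, acc = (-4)+1 = -3
n=1,p=2: odd sum, acc = (-3)-2 = -5
n=1,p=3: even sum, acc = (-5)+3 = -2
n=2,p=0: even sum, acc = (-2)+0 = -2
n=2,p=1: odd sum, acc = (-2)-1 = -3
n=2,p=2: even sum, acc = (-3)+4 = 1
n=2,p=3: odd sum, acc = 1-3 = -2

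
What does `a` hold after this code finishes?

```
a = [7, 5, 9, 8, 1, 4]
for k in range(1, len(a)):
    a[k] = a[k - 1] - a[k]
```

[7, 2, -7, -15, -16, -20]

k=1: a[1] = 7-5 = 2 → [7, 2, 9, 8, 1, 4]
k=2: a[2] = 2-9 = -7 → [7, 2, -7, 8, 1, 4]
k=3: a[3] = (-7)-8 = -15 → [7, 2, -7, -15, 1, 4]
k=4: a[4] = (-15)-1 = -16 → [7, 2, -7, -15, -16, 4]
k=5: a[5] = (-16)-4 = -20 → [7, 2, -7, -15, -16, -20]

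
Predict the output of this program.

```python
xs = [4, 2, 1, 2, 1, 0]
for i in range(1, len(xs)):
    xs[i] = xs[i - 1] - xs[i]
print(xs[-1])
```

-2

i=1: xs[1] = 4-2 = 2 → [4, 2, 1, 2, 1, 0]
i=2: xs[2] = 2-1 = 1 → [4, 2, 1, 2, 1, 0]
i=3: xs[3] = 1-2 = -1 → [4, 2, 1, -1, 1, 0]
i=4: xs[4] = (-1)-1 = -2 → [4, 2, 1, -1, -2, 0]
i=5: xs[5] = (-2)-0 = -2 → [4, 2, 1, -1, -2, -2]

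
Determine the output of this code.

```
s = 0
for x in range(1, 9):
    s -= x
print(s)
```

-36

x=1: s = 0-1 = -1
x=2: s = (-1)-2 = -3
x=3: s = (-3)-3 = -6
x=4: s = (-6)-4 = -10
x=5: s = (-10)-5 = -15
x=6: s = (-15)-6 = -21
x=7: s = (-21)-7 = -28
x=8: s = (-28)-8 = -36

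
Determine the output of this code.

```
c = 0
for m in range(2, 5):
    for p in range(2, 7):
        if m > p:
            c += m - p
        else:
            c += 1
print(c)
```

m=2,p=2: not 2>2, c = 0+1 = 1
m=2,p=3: not 2>3, c = 1+1 = 2
m=2,p=4: not 2>4, c = 2+1 = 3
m=2,p=5: not 2>5, c = 3+1 = 4
m=2,p=6: not 2>6, c = 4+1 = 5
m=3,p=2: 3>2, c = 5+1 = 6
m=3,p=3: not 3>3, c = 6+1 = 7
m=3,p=4: not 3>4, c = 7+1 = 8
m=3,p=5: not 3>5, c = 8+1 = 9
m=3,p=6: not 3>6, c = 9+1 = 10
m=4,p=2: 4>2, c = 10+2 = 12
m=4,p=3: 4>3, c = 12+1 = 13
m=4,p=4: not 4>4, c = 13+1 = 14
m=4,p=5: not 4>5, c = 14+1 = 15
m=4,p=6: not 4>6, c = 15+1 = 16

16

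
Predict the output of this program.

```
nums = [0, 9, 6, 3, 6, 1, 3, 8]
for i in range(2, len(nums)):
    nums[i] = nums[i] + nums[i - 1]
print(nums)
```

i=2: nums[2] = 6+9 = 15 → [0, 9, 15, 3, 6, 1, 3, 8]
i=3: nums[3] = 3+15 = 18 → [0, 9, 15, 18, 6, 1, 3, 8]
i=4: nums[4] = 6+18 = 24 → [0, 9, 15, 18, 24, 1, 3, 8]
i=5: nums[5] = 1+24 = 25 → [0, 9, 15, 18, 24, 25, 3, 8]
i=6: nums[6] = 3+25 = 28 → [0, 9, 15, 18, 24, 25, 28, 8]
i=7: nums[7] = 8+28 = 36 → [0, 9, 15, 18, 24, 25, 28, 36]

[0, 9, 15, 18, 24, 25, 28, 36]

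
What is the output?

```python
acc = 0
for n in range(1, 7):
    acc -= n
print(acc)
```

-21

n=1: acc = 0-1 = -1
n=2: acc = (-1)-2 = -3
n=3: acc = (-3)-3 = -6
n=4: acc = (-6)-4 = -10
n=5: acc = (-10)-5 = -15
n=6: acc = (-15)-6 = -21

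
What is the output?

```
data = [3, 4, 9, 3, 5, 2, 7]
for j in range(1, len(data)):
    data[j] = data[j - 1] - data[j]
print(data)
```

j=1: data[1] = 3-4 = -1 → [3, -1, 9, 3, 5, 2, 7]
j=2: data[2] = (-1)-9 = -10 → [3, -1, -10, 3, 5, 2, 7]
j=3: data[3] = (-10)-3 = -13 → [3, -1, -10, -13, 5, 2, 7]
j=4: data[4] = (-13)-5 = -18 → [3, -1, -10, -13, -18, 2, 7]
j=5: data[5] = (-18)-2 = -20 → [3, -1, -10, -13, -18, -20, 7]
j=6: data[6] = (-20)-7 = -27 → [3, -1, -10, -13, -18, -20, -27]

[3, -1, -10, -13, -18, -20, -27]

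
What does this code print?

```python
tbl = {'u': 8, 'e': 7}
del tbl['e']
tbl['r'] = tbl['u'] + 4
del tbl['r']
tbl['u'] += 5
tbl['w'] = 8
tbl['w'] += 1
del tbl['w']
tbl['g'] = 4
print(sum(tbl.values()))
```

17

del 'e' → {'u': 8}
tbl['r'] = tbl['u']+4 = 12 → {'u': 8, 'r': 12}
del 'r' → {'u': 8}
tbl['u'] = 8+5 = 13 → {'u': 13}
tbl['w'] = 8 → {'u': 13, 'w': 8}
tbl['w'] = 8+1 = 9 → {'u': 13, 'w': 9}
del 'w' → {'u': 13}
tbl['g'] = 4 → {'u': 13, 'g': 4}
sum of values = 17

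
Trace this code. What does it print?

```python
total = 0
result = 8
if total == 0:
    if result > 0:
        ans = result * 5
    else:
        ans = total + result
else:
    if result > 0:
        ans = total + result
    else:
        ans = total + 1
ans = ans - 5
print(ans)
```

35

total=0, result=8
total == 0 is True; result > 0 is True
→ ans = result * 5 = 40
ans = 40-5 = 35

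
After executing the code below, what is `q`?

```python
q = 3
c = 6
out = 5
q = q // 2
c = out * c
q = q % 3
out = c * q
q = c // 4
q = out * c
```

900

q = 3//2 = 1
c = 5*6 = 30
q = 1%3 = 1
out = 30*1 = 30
q = 30//4 = 7
q = 30*30 = 900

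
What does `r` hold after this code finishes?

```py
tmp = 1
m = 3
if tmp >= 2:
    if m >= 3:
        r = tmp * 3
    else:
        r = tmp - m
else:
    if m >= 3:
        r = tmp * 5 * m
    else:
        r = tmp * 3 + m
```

15

tmp=1, m=3
tmp >= 2 is False; m >= 3 is True
→ r = tmp * 5 * m = 15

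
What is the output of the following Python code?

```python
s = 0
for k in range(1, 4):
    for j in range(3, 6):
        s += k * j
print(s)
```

k=1,j=3: s = 0+3 = 3
k=1,j=4: s = 3+4 = 7
k=1,j=5: s = 7+5 = 12
k=2,j=3: s = 12+6 = 18
k=2,j=4: s = 18+8 = 26
k=2,j=5: s = 26+10 = 36
k=3,j=3: s = 36+9 = 45
k=3,j=4: s = 45+12 = 57
k=3,j=5: s = 57+15 = 72

72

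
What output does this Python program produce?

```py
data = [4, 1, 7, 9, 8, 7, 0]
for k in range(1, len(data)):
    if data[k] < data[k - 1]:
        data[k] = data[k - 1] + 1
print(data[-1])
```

k=1: 1<4, data[1] = 4+1 = 5 → [4, 5, 7, 9, 8, 7, 0]
k=2: 7>=5, unchanged → [4, 5, 7, 9, 8, 7, 0]
k=3: 9>=7, unchanged → [4, 5, 7, 9, 8, 7, 0]
k=4: 8<9, data[4] = 9+1 = 10 → [4, 5, 7, 9, 10, 7, 0]
k=5: 7<10, data[5] = 10+1 = 11 → [4, 5, 7, 9, 10, 11, 0]
k=6: 0<11, data[6] = 11+1 = 12 → [4, 5, 7, 9, 10, 11, 12]

12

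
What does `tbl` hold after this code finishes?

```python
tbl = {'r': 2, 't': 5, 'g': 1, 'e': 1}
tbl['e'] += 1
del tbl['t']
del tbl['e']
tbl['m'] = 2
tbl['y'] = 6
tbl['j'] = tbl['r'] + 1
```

{'r': 2, 'g': 1, 'm': 2, 'y': 6, 'j': 3}

tbl['e'] = 1+1 = 2 → {'r': 2, 't': 5, 'g': 1, 'e': 2}
del 't' → {'r': 2, 'g': 1, 'e': 2}
del 'e' → {'r': 2, 'g': 1}
tbl['m'] = 2 → {'r': 2, 'g': 1, 'm': 2}
tbl['y'] = 6 → {'r': 2, 'g': 1, 'm': 2, 'y': 6}
tbl['j'] = tbl['r']+1 = 3 → {'r': 2, 'g': 1, 'm': 2, 'y': 6, 'j': 3}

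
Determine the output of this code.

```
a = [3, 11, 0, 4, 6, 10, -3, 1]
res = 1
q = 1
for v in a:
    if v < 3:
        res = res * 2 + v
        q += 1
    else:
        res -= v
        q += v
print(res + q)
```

v=3: not <3, res = 1-3 = -2; q=4
v=11: not <3, res = (-2)-11 = -13; q=15
v=0: <3, res = (-13)*2+0 = -26; q=16
v=4: not <3, res = (-26)-4 = -30; q=20
v=6: not <3, res = (-30)-6 = -36; q=26
v=10: not <3, res = (-36)-10 = -46; q=36
v=-3: <3, res = (-46)*2+(-3) = -95; q=37
v=1: <3, res = (-95)*2+1 = -189; q=38
res+q = (-189)+38 = -151

-151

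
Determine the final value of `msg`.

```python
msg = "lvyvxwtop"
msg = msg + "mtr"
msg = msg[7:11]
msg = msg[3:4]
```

't'

+ 'mtr' → 'lvyvxwtopmtr'
slice [7:11] → 'opmt'
slice [3:4] → 't'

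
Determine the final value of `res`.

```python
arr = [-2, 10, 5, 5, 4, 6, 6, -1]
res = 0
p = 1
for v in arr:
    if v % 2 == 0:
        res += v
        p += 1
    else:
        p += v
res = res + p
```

v=-2: even, res = 0+(-2) = -2; p=2
v=10: even, res = (-2)+10 = 8; p=3
v=5: not even; p=8
v=5: not even; p=13
v=4: even, res = 8+4 = 12; p=14
v=6: even, res = 12+6 = 18; p=15
v=6: even, res = 18+6 = 24; p=16
v=-1: not even; p=15
res+p = 24+15 = 39

39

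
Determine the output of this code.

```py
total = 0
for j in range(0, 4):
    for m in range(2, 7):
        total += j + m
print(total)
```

j=0,m=2: total = 0+2 = 2
j=0,m=3: total = 2+3 = 5
j=0,m=4: total = 5+4 = 9
j=0,m=5: total = 9+5 = 14
j=0,m=6: total = 14+6 = 20
j=1,m=2: total = 20+3 = 23
j=1,m=3: total = 23+4 = 27
j=1,m=4: total = 27+5 = 32
j=1,m=5: total = 32+6 = 38
j=1,m=6: total = 38+7 = 45
j=2,m=2: total = 45+4 = 49
j=2,m=3: total = 49+5 = 54
j=2,m=4: total = 54+6 = 60
j=2,m=5: total = 60+7 = 67
j=2,m=6: total = 67+8 = 75
j=3,m=2: total = 75+5 = 80
j=3,m=3: total = 80+6 = 86
j=3,m=4: total = 86+7 = 93
j=3,m=5: total = 93+8 = 101
j=3,m=6: total = 101+9 = 110

110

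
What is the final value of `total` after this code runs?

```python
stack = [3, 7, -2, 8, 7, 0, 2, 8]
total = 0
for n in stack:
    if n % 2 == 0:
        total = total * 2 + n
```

n=3: not even
n=7: not even
n=-2: even, total = 0*2+(-2) = -2
n=8: even, total = (-2)*2+8 = 4
n=7: not even
n=0: even, total = 4*2+0 = 8
n=2: even, total = 8*2+2 = 18
n=8: even, total = 18*2+8 = 44

44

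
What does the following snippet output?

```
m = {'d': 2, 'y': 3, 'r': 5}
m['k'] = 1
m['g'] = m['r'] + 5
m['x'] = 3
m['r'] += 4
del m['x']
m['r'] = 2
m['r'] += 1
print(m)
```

m['k'] = 1 → {'d': 2, 'y': 3, 'r': 5, 'k': 1}
m['g'] = m['r']+5 = 10 → {'d': 2, 'y': 3, 'r': 5, 'k': 1, 'g': 10}
m['x'] = 3 → {'d': 2, 'y': 3, 'r': 5, 'k': 1, 'g': 10, 'x': 3}
m['r'] = 5+4 = 9 → {'d': 2, 'y': 3, 'r': 9, 'k': 1, 'g': 10, 'x': 3}
del 'x' → {'d': 2, 'y': 3, 'r': 9, 'k': 1, 'g': 10}
m['r'] = 2 → {'d': 2, 'y': 3, 'r': 2, 'k': 1, 'g': 10}
m['r'] = 2+1 = 3 → {'d': 2, 'y': 3, 'r': 3, 'k': 1, 'g': 10}

{'d': 2, 'y': 3, 'r': 3, 'k': 1, 'g': 10}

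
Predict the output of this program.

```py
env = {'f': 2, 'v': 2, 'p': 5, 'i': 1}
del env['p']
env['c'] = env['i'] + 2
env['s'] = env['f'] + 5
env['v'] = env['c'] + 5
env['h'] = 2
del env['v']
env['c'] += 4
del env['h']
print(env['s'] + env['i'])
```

8

del 'p' → {'f': 2, 'v': 2, 'i': 1}
env['c'] = env['i']+2 = 3 → {'f': 2, 'v': 2, 'i': 1, 'c': 3}
env['s'] = env['f']+5 = 7 → {'f': 2, 'v': 2, 'i': 1, 'c': 3, 's': 7}
env['v'] = env['c']+5 = 8 → {'f': 2, 'v': 8, 'i': 1, 'c': 3, 's': 7}
env['h'] = 2 → {'f': 2, 'v': 8, 'i': 1, 'c': 3, 's': 7, 'h': 2}
del 'v' → {'f': 2, 'i': 1, 'c': 3, 's': 7, 'h': 2}
env['c'] = 3+4 = 7 → {'f': 2, 'i': 1, 'c': 7, 's': 7, 'h': 2}
del 'h' → {'f': 2, 'i': 1, 'c': 7, 's': 7}
env['s']+env['i'] = 7+1 = 8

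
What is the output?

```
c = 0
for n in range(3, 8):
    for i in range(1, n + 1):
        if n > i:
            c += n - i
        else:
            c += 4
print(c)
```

n=3,i=1: 3>1, c = 0+2 = 2
n=3,i=2: 3>2, c = 2+1 = 3
n=3,i=3: not 3>3, c = 3+4 = 7
n=4,i=1: 4>1, c = 7+3 = 10
n=4,i=2: 4>2, c = 10+2 = 12
n=4,i=3: 4>3, c = 12+1 = 13
n=4,i=4: not 4>4, c = 13+4 = 17
n=5,i=1: 5>1, c = 17+4 = 21
n=5,i=2: 5>2, c = 21+3 = 24
n=5,i=3: 5>3, c = 24+2 = 26
n=5,i=4: 5>4, c = 26+1 = 27
n=5,i=5: not 5>5, c = 27+4 = 31
n=6,i=1: 6>1, c = 31+5 = 36
n=6,i=2: 6>2, c = 36+4 = 40
n=6,i=3: 6>3, c = 40+3 = 43
n=6,i=4: 6>4, c = 43+2 = 45
n=6,i=5: 6>5, c = 45+1 = 46
n=6,i=6: not 6>6, c = 46+4 = 50
n=7,i=1: 7>1, c = 50+6 = 56
n=7,i=2: 7>2, c = 56+5 = 61
n=7,i=3: 7>3, c = 61+4 = 65
n=7,i=4: 7>4, c = 65+3 = 68
n=7,i=5: 7>5, c = 68+2 = 70
n=7,i=6: 7>6, c = 70+1 = 71
n=7,i=7: not 7>7, c = 71+4 = 75

75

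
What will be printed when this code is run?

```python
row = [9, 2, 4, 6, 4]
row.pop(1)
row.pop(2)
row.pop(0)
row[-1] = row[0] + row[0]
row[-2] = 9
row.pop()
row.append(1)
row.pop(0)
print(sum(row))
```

pop(1) removes 2 → [9, 4, 6, 4]
pop(2) removes 6 → [9, 4, 4]
pop(0) removes 9 → [4, 4]
row[-1] = row[0]+row[0] = 4+4 = 8 → [4, 8]
row[-2] = 9 → [9, 8]
pop() removes 8 → [9]
append 1 → [9, 1]
pop(0) removes 9 → [1]
sum = 1

1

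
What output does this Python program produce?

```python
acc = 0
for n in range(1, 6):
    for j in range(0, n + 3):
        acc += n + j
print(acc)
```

n=1,j=0: acc = 0+1 = 1
n=1,j=1: acc = 1+2 = 3
n=1,j=2: acc = 3+3 = 6
n=1,j=3: acc = 6+4 = 10
n=2,j=0: acc = 10+2 = 12
n=2,j=1: acc = 12+3 = 15
n=2,j=2: acc = 15+4 = 19
n=2,j=3: acc = 19+5 = 24
n=2,j=4: acc = 24+6 = 30
n=3,j=0: acc = 30+3 = 33
n=3,j=1: acc = 33+4 = 37
n=3,j=2: acc = 37+5 = 42
n=3,j=3: acc = 42+6 = 48
n=3,j=4: acc = 48+7 = 55
n=3,j=5: acc = 55+8 = 63
n=4,j=0: acc = 63+4 = 67
n=4,j=1: acc = 67+5 = 72
n=4,j=2: acc = 72+6 = 78
n=4,j=3: acc = 78+7 = 85
n=4,j=4: acc = 85+8 = 93
n=4,j=5: acc = 93+9 = 102
n=4,j=6: acc = 102+10 = 112
n=5,j=0: acc = 112+5 = 117
n=5,j=1: acc = 117+6 = 123
n=5,j=2: acc = 123+7 = 130
n=5,j=3: acc = 130+8 = 138
n=5,j=4: acc = 138+9 = 147
n=5,j=5: acc = 147+10 = 157
n=5,j=6: acc = 157+11 = 168
n=5,j=7: acc = 168+12 = 180

180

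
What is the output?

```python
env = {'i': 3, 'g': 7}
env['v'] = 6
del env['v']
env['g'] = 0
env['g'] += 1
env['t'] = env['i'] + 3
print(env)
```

{'i': 3, 'g': 1, 't': 6}

env['v'] = 6 → {'i': 3, 'g': 7, 'v': 6}
del 'v' → {'i': 3, 'g': 7}
env['g'] = 0 → {'i': 3, 'g': 0}
env['g'] = 0+1 = 1 → {'i': 3, 'g': 1}
env['t'] = env['i']+3 = 6 → {'i': 3, 'g': 1, 't': 6}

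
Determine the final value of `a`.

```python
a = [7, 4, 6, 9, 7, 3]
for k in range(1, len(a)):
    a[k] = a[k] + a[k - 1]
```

k=1: a[1] = 4+7 = 11 → [7, 11, 6, 9, 7, 3]
k=2: a[2] = 6+11 = 17 → [7, 11, 17, 9, 7, 3]
k=3: a[3] = 9+17 = 26 → [7, 11, 17, 26, 7, 3]
k=4: a[4] = 7+26 = 33 → [7, 11, 17, 26, 33, 3]
k=5: a[5] = 3+33 = 36 → [7, 11, 17, 26, 33, 36]

[7, 11, 17, 26, 33, 36]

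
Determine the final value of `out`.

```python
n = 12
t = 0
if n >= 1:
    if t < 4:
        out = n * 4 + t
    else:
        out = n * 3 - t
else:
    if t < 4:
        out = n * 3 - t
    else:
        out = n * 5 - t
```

n=12, t=0
n >= 1 is True; t < 4 is True
→ out = n * 4 + t = 48

48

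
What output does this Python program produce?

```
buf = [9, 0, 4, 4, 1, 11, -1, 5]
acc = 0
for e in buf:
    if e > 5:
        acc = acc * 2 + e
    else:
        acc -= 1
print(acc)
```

e=9: >5, acc = 0*2+9 = 9
e=0: not >5, acc = 9-1 = 8
e=4: not >5, acc = 8-1 = 7
e=4: not >5, acc = 7-1 = 6
e=1: not >5, acc = 6-1 = 5
e=11: >5, acc = 5*2+11 = 21
e=-1: not >5, acc = 21-1 = 20
e=5: not >5, acc = 20-1 = 19

19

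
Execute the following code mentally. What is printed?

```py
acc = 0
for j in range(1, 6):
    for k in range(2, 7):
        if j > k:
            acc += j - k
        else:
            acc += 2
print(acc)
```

j=1,k=2: not 1>2, acc = 0+2 = 2
j=1,k=3: not 1>3, acc = 2+2 = 4
j=1,k=4: not 1>4, acc = 4+2 = 6
j=1,k=5: not 1>5, acc = 6+2 = 8
j=1,k=6: not 1>6, acc = 8+2 = 10
j=2,k=2: not 2>2, acc = 10+2 = 12
j=2,k=3: not 2>3, acc = 12+2 = 14
j=2,k=4: not 2>4, acc = 14+2 = 16
j=2,k=5: not 2>5, acc = 16+2 = 18
j=2,k=6: not 2>6, acc = 18+2 = 20
j=3,k=2: 3>2, acc = 20+1 = 21
j=3,k=3: not 3>3, acc = 21+2 = 23
j=3,k=4: not 3>4, acc = 23+2 = 25
j=3,k=5: not 3>5, acc = 25+2 = 27
j=3,k=6: not 3>6, acc = 27+2 = 29
j=4,k=2: 4>2, acc = 29+2 = 31
j=4,k=3: 4>3, acc = 31+1 = 32
j=4,k=4: not 4>4, acc = 32+2 = 34
j=4,k=5: not 4>5, acc = 34+2 = 36
j=4,k=6: not 4>6, acc = 36+2 = 38
j=5,k=2: 5>2, acc = 38+3 = 41
j=5,k=3: 5>3, acc = 41+2 = 43
j=5,k=4: 5>4, acc = 43+1 = 44
j=5,k=5: not 5>5, acc = 44+2 = 46
j=5,k=6: not 5>6, acc = 46+2 = 48

48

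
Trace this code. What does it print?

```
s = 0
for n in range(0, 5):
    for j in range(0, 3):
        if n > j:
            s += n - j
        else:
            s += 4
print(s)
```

n=0,j=0: not 0>0, s = 0+4 = 4
n=0,j=1: not 0>1, s = 4+4 = 8
n=0,j=2: not 0>2, s = 8+4 = 12
n=1,j=0: 1>0, s = 12+1 = 13
n=1,j=1: not 1>1, s = 13+4 = 17
n=1,j=2: not 1>2, s = 17+4 = 21
n=2,j=0: 2>0, s = 21+2 = 23
n=2,j=1: 2>1, s = 23+1 = 24
n=2,j=2: not 2>2, s = 24+4 = 28
n=3,j=0: 3>0, s = 28+3 = 31
n=3,j=1: 3>1, s = 31+2 = 33
n=3,j=2: 3>2, s = 33+1 = 34
n=4,j=0: 4>0, s = 34+4 = 38
n=4,j=1: 4>1, s = 38+3 = 41
n=4,j=2: 4>2, s = 41+2 = 43

43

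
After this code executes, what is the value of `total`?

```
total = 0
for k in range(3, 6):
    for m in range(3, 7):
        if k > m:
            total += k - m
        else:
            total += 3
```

31

k=3,m=3: not 3>3, total = 0+3 = 3
k=3,m=4: not 3>4, total = 3+3 = 6
k=3,m=5: not 3>5, total = 6+3 = 9
k=3,m=6: not 3>6, total = 9+3 = 12
k=4,m=3: 4>3, total = 12+1 = 13
k=4,m=4: not 4>4, total = 13+3 = 16
k=4,m=5: not 4>5, total = 16+3 = 19
k=4,m=6: not 4>6, total = 19+3 = 22
k=5,m=3: 5>3, total = 22+2 = 24
k=5,m=4: 5>4, total = 24+1 = 25
k=5,m=5: not 5>5, total = 25+3 = 28
k=5,m=6: not 5>6, total = 28+3 = 31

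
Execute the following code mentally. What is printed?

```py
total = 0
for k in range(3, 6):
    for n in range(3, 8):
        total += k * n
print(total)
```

k=3,n=3: total = 0+9 = 9
k=3,n=4: total = 9+12 = 21
k=3,n=5: total = 21+15 = 36
k=3,n=6: total = 36+18 = 54
k=3,n=7: total = 54+21 = 75
k=4,n=3: total = 75+12 = 87
k=4,n=4: total = 87+16 = 103
k=4,n=5: total = 103+20 = 123
k=4,n=6: total = 123+24 = 147
k=4,n=7: total = 147+28 = 175
k=5,n=3: total = 175+15 = 190
k=5,n=4: total = 190+20 = 210
k=5,n=5: total = 210+25 = 235
k=5,n=6: total = 235+30 = 265
k=5,n=7: total = 265+35 = 300

300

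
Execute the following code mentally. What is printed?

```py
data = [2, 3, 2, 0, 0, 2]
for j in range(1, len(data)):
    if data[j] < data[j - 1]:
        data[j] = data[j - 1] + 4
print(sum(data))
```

j=1: 3>=2, unchanged → [2, 3, 2, 0, 0, 2]
j=2: 2<3, data[2] = 3+4 = 7 → [2, 3, 7, 0, 0, 2]
j=3: 0<7, data[3] = 7+4 = 11 → [2, 3, 7, 11, 0, 2]
j=4: 0<11, data[4] = 11+4 = 15 → [2, 3, 7, 11, 15, 2]
j=5: 2<15, data[5] = 15+4 = 19 → [2, 3, 7, 11, 15, 19]
sum = 57

57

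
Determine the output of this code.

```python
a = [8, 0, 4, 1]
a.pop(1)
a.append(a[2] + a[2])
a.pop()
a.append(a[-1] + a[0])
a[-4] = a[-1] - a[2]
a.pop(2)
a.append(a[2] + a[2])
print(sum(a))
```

39

pop(1) removes 0 → [8, 4, 1]
append a[2]+a[2] = 1+1 = 2 → [8, 4, 1, 2]
pop() removes 2 → [8, 4, 1]
append a[-1]+a[0] = 1+8 = 9 → [8, 4, 1, 9]
a[-4] = a[-1]-a[2] = 9-1 = 8 → [8, 4, 1, 9]
pop(2) removes 1 → [8, 4, 9]
append a[2]+a[2] = 9+9 = 18 → [8, 4, 9, 18]
sum = 39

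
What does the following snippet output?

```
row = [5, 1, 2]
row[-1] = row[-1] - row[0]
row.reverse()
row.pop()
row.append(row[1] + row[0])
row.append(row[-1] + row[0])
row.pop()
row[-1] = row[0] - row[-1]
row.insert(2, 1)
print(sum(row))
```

-2

row[-1] = row[-1]-row[0] = 2-5 = -3 → [5, 1, -3]
reverse → [-3, 1, 5]
pop() removes 5 → [-3, 1]
append row[1]+row[0] = 1+(-3) = -2 → [-3, 1, -2]
append row[-1]+row[0] = (-2)+(-3) = -5 → [-3, 1, -2, -5]
pop() removes -5 → [-3, 1, -2]
row[-1] = row[0]-row[-1] = (-3)-(-2) = -1 → [-3, 1, -1]
insert 1 at 2 → [-3, 1, 1, -1]
sum = -2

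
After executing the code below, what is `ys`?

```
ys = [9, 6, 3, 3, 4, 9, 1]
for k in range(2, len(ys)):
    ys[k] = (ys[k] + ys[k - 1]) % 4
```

[9, 6, 1, 0, 0, 1, 2]

k=2: ys[2] = (3+6)%4 = 1 → [9, 6, 1, 3, 4, 9, 1]
k=3: ys[3] = (3+1)%4 = 0 → [9, 6, 1, 0, 4, 9, 1]
k=4: ys[4] = (4+0)%4 = 0 → [9, 6, 1, 0, 0, 9, 1]
k=5: ys[5] = (9+0)%4 = 1 → [9, 6, 1, 0, 0, 1, 1]
k=6: ys[6] = (1+1)%4 = 2 → [9, 6, 1, 0, 0, 1, 2]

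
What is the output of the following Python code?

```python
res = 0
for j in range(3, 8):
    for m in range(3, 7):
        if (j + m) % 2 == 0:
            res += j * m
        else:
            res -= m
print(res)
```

j=3,m=3: even sum, res = 0+9 = 9
j=3,m=4: odd sum, res = 9-4 = 5
j=3,m=5: even sum, res = 5+15 = 20
j=3,m=6: odd sum, res = 20-6 = 14
j=4,m=3: odd sum, res = 14-3 = 11
j=4,m=4: even sum, res = 11+16 = 27
j=4,m=5: odd sum, res = 27-5 = 22
j=4,m=6: even sum, res = 22+24 = 46
j=5,m=3: even sum, res = 46+15 = 61
j=5,m=4: odd sum, res = 61-4 = 57
j=5,m=5: even sum, res = 57+25 = 82
j=5,m=6: odd sum, res = 82-6 = 76
j=6,m=3: odd sum, res = 76-3 = 73
j=6,m=4: even sum, res = 73+24 = 97
j=6,m=5: odd sum, res = 97-5 = 92
j=6,m=6: even sum, res = 92+36 = 128
j=7,m=3: even sum, res = 128+21 = 149
j=7,m=4: odd sum, res = 149-4 = 145
j=7,m=5: even sum, res = 145+35 = 180
j=7,m=6: odd sum, res = 180-6 = 174

174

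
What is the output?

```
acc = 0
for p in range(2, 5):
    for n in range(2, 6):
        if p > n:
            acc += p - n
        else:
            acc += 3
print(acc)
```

31

p=2,n=2: not 2>2, acc = 0+3 = 3
p=2,n=3: not 2>3, acc = 3+3 = 6
p=2,n=4: not 2>4, acc = 6+3 = 9
p=2,n=5: not 2>5, acc = 9+3 = 12
p=3,n=2: 3>2, acc = 12+1 = 13
p=3,n=3: not 3>3, acc = 13+3 = 16
p=3,n=4: not 3>4, acc = 16+3 = 19
p=3,n=5: not 3>5, acc = 19+3 = 22
p=4,n=2: 4>2, acc = 22+2 = 24
p=4,n=3: 4>3, acc = 24+1 = 25
p=4,n=4: not 4>4, acc = 25+3 = 28
p=4,n=5: not 4>5, acc = 28+3 = 31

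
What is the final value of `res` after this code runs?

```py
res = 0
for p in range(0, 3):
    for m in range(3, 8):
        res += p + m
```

p=0,m=3: res = 0+3 = 3
p=0,m=4: res = 3+4 = 7
p=0,m=5: res = 7+5 = 12
p=0,m=6: res = 12+6 = 18
p=0,m=7: res = 18+7 = 25
p=1,m=3: res = 25+4 = 29
p=1,m=4: res = 29+5 = 34
p=1,m=5: res = 34+6 = 40
p=1,m=6: res = 40+7 = 47
p=1,m=7: res = 47+8 = 55
p=2,m=3: res = 55+5 = 60
p=2,m=4: res = 60+6 = 66
p=2,m=5: res = 66+7 = 73
p=2,m=6: res = 73+8 = 81
p=2,m=7: res = 81+9 = 90

90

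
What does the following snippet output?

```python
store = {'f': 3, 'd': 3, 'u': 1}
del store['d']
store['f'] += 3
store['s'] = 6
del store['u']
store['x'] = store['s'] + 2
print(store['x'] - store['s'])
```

del 'd' → {'f': 3, 'u': 1}
store['f'] = 3+3 = 6 → {'f': 6, 'u': 1}
store['s'] = 6 → {'f': 6, 'u': 1, 's': 6}
del 'u' → {'f': 6, 's': 6}
store['x'] = store['s']+2 = 8 → {'f': 6, 's': 6, 'x': 8}
store['x']-store['s'] = 8-6 = 2

2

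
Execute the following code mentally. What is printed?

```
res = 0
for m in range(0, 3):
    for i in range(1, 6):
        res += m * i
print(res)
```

45

m=0,i=1: res = 0+0 = 0
m=0,i=2: res = 0+0 = 0
m=0,i=3: res = 0+0 = 0
m=0,i=4: res = 0+0 = 0
m=0,i=5: res = 0+0 = 0
m=1,i=1: res = 0+1 = 1
m=1,i=2: res = 1+2 = 3
m=1,i=3: res = 3+3 = 6
m=1,i=4: res = 6+4 = 10
m=1,i=5: res = 10+5 = 15
m=2,i=1: res = 15+2 = 17
m=2,i=2: res = 17+4 = 21
m=2,i=3: res = 21+6 = 27
m=2,i=4: res = 27+8 = 35
m=2,i=5: res = 35+10 = 45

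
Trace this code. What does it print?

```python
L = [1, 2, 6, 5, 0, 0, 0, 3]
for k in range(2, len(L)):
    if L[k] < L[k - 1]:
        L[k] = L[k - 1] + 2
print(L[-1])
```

k=2: 6>=2, unchanged → [1, 2, 6, 5, 0, 0, 0, 3]
k=3: 5<6, L[3] = 6+2 = 8 → [1, 2, 6, 8, 0, 0, 0, 3]
k=4: 0<8, L[4] = 8+2 = 10 → [1, 2, 6, 8, 10, 0, 0, 3]
k=5: 0<10, L[5] = 10+2 = 12 → [1, 2, 6, 8, 10, 12, 0, 3]
k=6: 0<12, L[6] = 12+2 = 14 → [1, 2, 6, 8, 10, 12, 14, 3]
k=7: 3<14, L[7] = 14+2 = 16 → [1, 2, 6, 8, 10, 12, 14, 16]

16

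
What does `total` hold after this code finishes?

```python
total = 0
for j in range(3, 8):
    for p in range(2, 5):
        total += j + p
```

120

j=3,p=2: total = 0+5 = 5
j=3,p=3: total = 5+6 = 11
j=3,p=4: total = 11+7 = 18
j=4,p=2: total = 18+6 = 24
j=4,p=3: total = 24+7 = 31
j=4,p=4: total = 31+8 = 39
j=5,p=2: total = 39+7 = 46
j=5,p=3: total = 46+8 = 54
j=5,p=4: total = 54+9 = 63
j=6,p=2: total = 63+8 = 71
j=6,p=3: total = 71+9 = 80
j=6,p=4: total = 80+10 = 90
j=7,p=2: total = 90+9 = 99
j=7,p=3: total = 99+10 = 109
j=7,p=4: total = 109+11 = 120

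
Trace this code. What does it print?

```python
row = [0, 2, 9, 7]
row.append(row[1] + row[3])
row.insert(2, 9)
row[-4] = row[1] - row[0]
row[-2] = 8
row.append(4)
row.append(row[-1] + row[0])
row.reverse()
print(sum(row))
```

append row[1]+row[3] = 2+7 = 9 → [0, 2, 9, 7, 9]
insert 9 at 2 → [0, 2, 9, 9, 7, 9]
row[-4] = row[1]-row[0] = 2-0 = 2 → [0, 2, 2, 9, 7, 9]
row[-2] = 8 → [0, 2, 2, 9, 8, 9]
append 4 → [0, 2, 2, 9, 8, 9, 4]
append row[-1]+row[0] = 4+0 = 4 → [0, 2, 2, 9, 8, 9, 4, 4]
reverse → [4, 4, 9, 8, 9, 2, 2, 0]
sum = 38

38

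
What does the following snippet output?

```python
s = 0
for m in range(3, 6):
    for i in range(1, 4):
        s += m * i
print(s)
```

72

m=3,i=1: s = 0+3 = 3
m=3,i=2: s = 3+6 = 9
m=3,i=3: s = 9+9 = 18
m=4,i=1: s = 18+4 = 22
m=4,i=2: s = 22+8 = 30
m=4,i=3: s = 30+12 = 42
m=5,i=1: s = 42+5 = 47
m=5,i=2: s = 47+10 = 57
m=5,i=3: s = 57+15 = 72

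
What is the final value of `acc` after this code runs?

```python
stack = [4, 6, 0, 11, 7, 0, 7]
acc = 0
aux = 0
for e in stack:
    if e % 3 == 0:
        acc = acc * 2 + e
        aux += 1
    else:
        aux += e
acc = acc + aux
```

56

e=4: not %3==0; aux=4
e=6: %3==0, acc = 0*2+6 = 6; aux=5
e=0: %3==0, acc = 6*2+0 = 12; aux=6
e=11: not %3==0; aux=17
e=7: not %3==0; aux=24
e=0: %3==0, acc = 12*2+0 = 24; aux=25
e=7: not %3==0; aux=32
acc+aux = 24+32 = 56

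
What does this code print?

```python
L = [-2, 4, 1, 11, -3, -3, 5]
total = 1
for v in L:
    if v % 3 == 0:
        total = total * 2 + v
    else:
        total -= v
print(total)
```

-66

v=-2: not %3==0, total = 1-(-2) = 3
v=4: not %3==0, total = 3-4 = -1
v=1: not %3==0, total = (-1)-1 = -2
v=11: not %3==0, total = (-2)-11 = -13
v=-3: %3==0, total = (-13)*2+(-3) = -29
v=-3: %3==0, total = (-29)*2+(-3) = -61
v=5: not %3==0, total = (-61)-5 = -66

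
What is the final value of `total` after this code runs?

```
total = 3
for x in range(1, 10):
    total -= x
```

-42

x=1: total = 3-1 = 2
x=2: total = 2-2 = 0
x=3: total = 0-3 = -3
x=4: total = (-3)-4 = -7
x=5: total = (-7)-5 = -12
x=6: total = (-12)-6 = -18
x=7: total = (-18)-7 = -25
x=8: total = (-25)-8 = -33
x=9: total = (-33)-9 = -42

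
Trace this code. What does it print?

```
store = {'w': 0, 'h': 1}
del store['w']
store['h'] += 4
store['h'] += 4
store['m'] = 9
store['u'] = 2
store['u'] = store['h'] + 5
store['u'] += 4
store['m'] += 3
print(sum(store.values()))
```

39

del 'w' → {'h': 1}
store['h'] = 1+4 = 5 → {'h': 5}
store['h'] = 5+4 = 9 → {'h': 9}
store['m'] = 9 → {'h': 9, 'm': 9}
store['u'] = 2 → {'h': 9, 'm': 9, 'u': 2}
store['u'] = store['h']+5 = 14 → {'h': 9, 'm': 9, 'u': 14}
store['u'] = 14+4 = 18 → {'h': 9, 'm': 9, 'u': 18}
store['m'] = 9+3 = 12 → {'h': 9, 'm': 12, 'u': 18}
sum of values = 39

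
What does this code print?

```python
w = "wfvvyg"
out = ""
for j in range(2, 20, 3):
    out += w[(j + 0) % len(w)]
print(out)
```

vgvgvg

j=2: add w[2]='v' → 'v'
j=5: add w[5]='g' → 'vg'
j=8: add w[2]='v' → 'vgv'
j=11: add w[5]='g' → 'vgvg'
j=14: add w[2]='v' → 'vgvgv'
j=17: add w[5]='g' → 'vgvgvg'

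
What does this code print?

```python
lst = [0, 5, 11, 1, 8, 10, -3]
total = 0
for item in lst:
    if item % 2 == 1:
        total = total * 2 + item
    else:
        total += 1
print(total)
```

103

item=0: not odd, total = 0+1 = 1
item=5: odd, total = 1*2+5 = 7
item=11: odd, total = 7*2+11 = 25
item=1: odd, total = 25*2+1 = 51
item=8: not odd, total = 51+1 = 52
item=10: not odd, total = 52+1 = 53
item=-3: odd, total = 53*2+(-3) = 103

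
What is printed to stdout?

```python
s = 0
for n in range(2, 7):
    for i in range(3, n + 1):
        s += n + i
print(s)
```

90

n=3,i=3: s = 0+6 = 6
n=4,i=3: s = 6+7 = 13
n=4,i=4: s = 13+8 = 21
n=5,i=3: s = 21+8 = 29
n=5,i=4: s = 29+9 = 38
n=5,i=5: s = 38+10 = 48
n=6,i=3: s = 48+9 = 57
n=6,i=4: s = 57+10 = 67
n=6,i=5: s = 67+11 = 78
n=6,i=6: s = 78+12 = 90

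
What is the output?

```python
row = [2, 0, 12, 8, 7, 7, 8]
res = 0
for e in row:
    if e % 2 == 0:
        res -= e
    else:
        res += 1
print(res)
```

-28

e=2: even, res = 0-2 = -2
e=0: even, res = (-2)-0 = -2
e=12: even, res = (-2)-12 = -14
e=8: even, res = (-14)-8 = -22
e=7: not even, res = (-22)+1 = -21
e=7: not even, res = (-21)+1 = -20
e=8: even, res = (-20)-8 = -28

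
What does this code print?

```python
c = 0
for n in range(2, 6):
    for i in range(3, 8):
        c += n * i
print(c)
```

n=2,i=3: c = 0+6 = 6
n=2,i=4: c = 6+8 = 14
n=2,i=5: c = 14+10 = 24
n=2,i=6: c = 24+12 = 36
n=2,i=7: c = 36+14 = 50
n=3,i=3: c = 50+9 = 59
n=3,i=4: c = 59+12 = 71
n=3,i=5: c = 71+15 = 86
n=3,i=6: c = 86+18 = 104
n=3,i=7: c = 104+21 = 125
n=4,i=3: c = 125+12 = 137
n=4,i=4: c = 137+16 = 153
n=4,i=5: c = 153+20 = 173
n=4,i=6: c = 173+24 = 197
n=4,i=7: c = 197+28 = 225
n=5,i=3: c = 225+15 = 240
n=5,i=4: c = 240+20 = 260
n=5,i=5: c = 260+25 = 285
n=5,i=6: c = 285+30 = 315
n=5,i=7: c = 315+35 = 350

350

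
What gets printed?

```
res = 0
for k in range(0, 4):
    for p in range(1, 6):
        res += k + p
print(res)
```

90

k=0,p=1: res = 0+1 = 1
k=0,p=2: res = 1+2 = 3
k=0,p=3: res = 3+3 = 6
k=0,p=4: res = 6+4 = 10
k=0,p=5: res = 10+5 = 15
k=1,p=1: res = 15+2 = 17
k=1,p=2: res = 17+3 = 20
k=1,p=3: res = 20+4 = 24
k=1,p=4: res = 24+5 = 29
k=1,p=5: res = 29+6 = 35
k=2,p=1: res = 35+3 = 38
k=2,p=2: res = 38+4 = 42
k=2,p=3: res = 42+5 = 47
k=2,p=4: res = 47+6 = 53
k=2,p=5: res = 53+7 = 60
k=3,p=1: res = 60+4 = 64
k=3,p=2: res = 64+5 = 69
k=3,p=3: res = 69+6 = 75
k=3,p=4: res = 75+7 = 82
k=3,p=5: res = 82+8 = 90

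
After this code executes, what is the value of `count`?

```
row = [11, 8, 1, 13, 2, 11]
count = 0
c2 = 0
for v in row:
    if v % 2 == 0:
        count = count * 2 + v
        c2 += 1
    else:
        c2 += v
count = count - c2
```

-20

v=11: not even; c2=11
v=8: even, count = 0*2+8 = 8; c2=12
v=1: not even; c2=13
v=13: not even; c2=26
v=2: even, count = 8*2+2 = 18; c2=27
v=11: not even; c2=38
count-c2 = 18-38 = -20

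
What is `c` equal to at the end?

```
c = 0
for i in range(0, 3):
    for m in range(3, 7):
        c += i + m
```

66

i=0,m=3: c = 0+3 = 3
i=0,m=4: c = 3+4 = 7
i=0,m=5: c = 7+5 = 12
i=0,m=6: c = 12+6 = 18
i=1,m=3: c = 18+4 = 22
i=1,m=4: c = 22+5 = 27
i=1,m=5: c = 27+6 = 33
i=1,m=6: c = 33+7 = 40
i=2,m=3: c = 40+5 = 45
i=2,m=4: c = 45+6 = 51
i=2,m=5: c = 51+7 = 58
i=2,m=6: c = 58+8 = 66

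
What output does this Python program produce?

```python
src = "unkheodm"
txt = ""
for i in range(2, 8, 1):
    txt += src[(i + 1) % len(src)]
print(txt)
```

heodmu

i=2: add src[3]='h' → 'h'
i=3: add src[4]='e' → 'he'
i=4: add src[5]='o' → 'heo'
i=5: add src[6]='d' → 'heod'
i=6: add src[7]='m' → 'heodm'
i=7: add src[0]='u' → 'heodmu'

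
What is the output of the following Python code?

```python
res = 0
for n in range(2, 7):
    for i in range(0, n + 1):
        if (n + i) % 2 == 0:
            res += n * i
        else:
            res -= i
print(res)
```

135

n=2,i=0: even sum, res = 0+0 = 0
n=2,i=1: odd sum, res = 0-1 = -1
n=2,i=2: even sum, res = (-1)+4 = 3
n=3,i=0: odd sum, res = 3-0 = 3
n=3,i=1: even sum, res = 3+3 = 6
n=3,i=2: odd sum, res = 6-2 = 4
n=3,i=3: even sum, res = 4+9 = 13
n=4,i=0: even sum, res = 13+0 = 13
n=4,i=1: odd sum, res = 13-1 = 12
n=4,i=2: even sum, res = 12+8 = 20
n=4,i=3: odd sum, res = 20-3 = 17
n=4,i=4: even sum, res = 17+16 = 33
n=5,i=0: odd sum, res = 33-0 = 33
n=5,i=1: even sum, res = 33+5 = 38
n=5,i=2: odd sum, res = 38-2 = 36
n=5,i=3: even sum, res = 36+15 = 51
n=5,i=4: odd sum, res = 51-4 = 47
n=5,i=5: even sum, res = 47+25 = 72
n=6,i=0: even sum, res = 72+0 = 72
n=6,i=1: odd sum, res = 72-1 = 71
n=6,i=2: even sum, res = 71+12 = 83
n=6,i=3: odd sum, res = 83-3 = 80
n=6,i=4: even sum, res = 80+24 = 104
n=6,i=5: odd sum, res = 104-5 = 99
n=6,i=6: even sum, res = 99+36 = 135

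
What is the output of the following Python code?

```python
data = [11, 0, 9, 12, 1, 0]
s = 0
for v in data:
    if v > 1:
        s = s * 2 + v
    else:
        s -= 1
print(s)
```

v=11: >1, s = 0*2+11 = 11
v=0: not >1, s = 11-1 = 10
v=9: >1, s = 10*2+9 = 29
v=12: >1, s = 29*2+12 = 70
v=1: not >1, s = 70-1 = 69
v=0: not >1, s = 69-1 = 68

68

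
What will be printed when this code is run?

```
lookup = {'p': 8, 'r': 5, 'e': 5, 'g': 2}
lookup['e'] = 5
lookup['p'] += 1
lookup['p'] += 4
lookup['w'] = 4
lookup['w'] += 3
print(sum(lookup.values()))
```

32

lookup['e'] = 5 → {'p': 8, 'r': 5, 'e': 5, 'g': 2}
lookup['p'] = 8+1 = 9 → {'p': 9, 'r': 5, 'e': 5, 'g': 2}
lookup['p'] = 9+4 = 13 → {'p': 13, 'r': 5, 'e': 5, 'g': 2}
lookup['w'] = 4 → {'p': 13, 'r': 5, 'e': 5, 'g': 2, 'w': 4}
lookup['w'] = 4+3 = 7 → {'p': 13, 'r': 5, 'e': 5, 'g': 2, 'w': 7}
sum of values = 32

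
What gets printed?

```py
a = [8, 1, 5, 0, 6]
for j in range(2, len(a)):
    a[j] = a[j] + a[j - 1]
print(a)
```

j=2: a[2] = 5+1 = 6 → [8, 1, 6, 0, 6]
j=3: a[3] = 0+6 = 6 → [8, 1, 6, 6, 6]
j=4: a[4] = 6+6 = 12 → [8, 1, 6, 6, 12]

[8, 1, 6, 6, 12]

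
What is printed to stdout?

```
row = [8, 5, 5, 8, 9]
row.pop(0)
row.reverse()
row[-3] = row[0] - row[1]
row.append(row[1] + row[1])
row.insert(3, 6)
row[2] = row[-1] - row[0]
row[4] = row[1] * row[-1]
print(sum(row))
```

13

pop(0) removes 8 → [5, 5, 8, 9]
reverse → [9, 8, 5, 5]
row[-3] = row[0]-row[1] = 9-8 = 1 → [9, 1, 5, 5]
append row[1]+row[1] = 1+1 = 2 → [9, 1, 5, 5, 2]
insert 6 at 3 → [9, 1, 5, 6, 5, 2]
row[2] = row[-1]-row[0] = 2-9 = -7 → [9, 1, -7, 6, 5, 2]
row[4] = row[1]*row[-1] = 1*2 = 2 → [9, 1, -7, 6, 2, 2]
sum = 13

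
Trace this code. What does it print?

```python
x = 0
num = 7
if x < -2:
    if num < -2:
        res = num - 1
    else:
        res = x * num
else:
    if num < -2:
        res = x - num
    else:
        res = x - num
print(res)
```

x=0, num=7
x < -2 is False; num < -2 is False
→ res = x - num = -7

-7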